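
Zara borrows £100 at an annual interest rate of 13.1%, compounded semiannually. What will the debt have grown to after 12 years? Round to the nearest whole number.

£458

Periodic rate = 13.1%/2 = 0.0655; periods = 2·12 = 24.
A = 100·(1 + 0.0655)^24 ≈ 100·4.58440415 ≈ 458.4404.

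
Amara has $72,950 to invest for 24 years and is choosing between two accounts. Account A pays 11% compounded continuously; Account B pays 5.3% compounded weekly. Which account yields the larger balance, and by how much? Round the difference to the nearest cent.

Account A, by $762,147.52

Account A growth factor: e^(0.11·24) = e^2.64 ≈ 14.01320360773; balance ≈ 1,022,263.2032.
Account B growth factor: (1 + 0.053/52)^1248 ≈ 3.56567083744; balance ≈ 260,115.6876.
Account A is larger by 762,147.5156.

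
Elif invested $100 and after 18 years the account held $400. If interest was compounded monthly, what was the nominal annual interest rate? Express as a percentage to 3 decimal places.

7.726%

The 216-period growth factor is 400/100 = 4.
r/12 = 4^(1/216) − 1 ≈ 0.00643867, so r ≈ 12·0.00643867 = 7.72640%.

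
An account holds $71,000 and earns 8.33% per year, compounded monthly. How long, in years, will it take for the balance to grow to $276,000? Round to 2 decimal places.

16.36 years

(1 + 0.00694167)^(12t) = 276,000/71,000 = 3.8873.
12t·ln(1 + 0.00694167) = ln(3.8873); 12t = 1.3577/0.00691768 ≈ 196.2681.
t ≈ 16.3557 years.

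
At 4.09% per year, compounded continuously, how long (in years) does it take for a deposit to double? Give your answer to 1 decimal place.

e^(0.0409t) = 2, so 0.0409t = ln 2 ≈ 0.69315.
t ≈ 0.69315/0.0409 ≈ 16.9474.

16.9 years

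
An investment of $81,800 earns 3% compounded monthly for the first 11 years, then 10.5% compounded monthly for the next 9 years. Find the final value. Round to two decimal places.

Phase 1: 81,800·(1 + 0.0025)^132 ≈ 113,734.3459.
Phase 2: 113,734.3459·(1 + 0.00875)^108 ≈ 291,416.9370.

$291,416.94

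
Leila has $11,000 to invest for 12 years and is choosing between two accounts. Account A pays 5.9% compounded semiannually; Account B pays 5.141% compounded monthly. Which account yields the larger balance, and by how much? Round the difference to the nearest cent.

Account A growth factor: (1 + 0.0295)^24 ≈ 2.00924281; balance ≈ 22,101.6709.
Account B growth factor: (1 + 0.05141/12)^144 ≈ 1.8507709244; balance ≈ 20,358.4802.
Account A is larger by 1,743.1907.

Account A, by $1,743.19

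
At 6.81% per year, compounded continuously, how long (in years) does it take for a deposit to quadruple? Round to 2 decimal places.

20.36 years

e^(0.0681t) = 4, so 0.0681t = ln 4 ≈ 1.3863.
t ≈ 1.3863/0.0681 ≈ 20.3567.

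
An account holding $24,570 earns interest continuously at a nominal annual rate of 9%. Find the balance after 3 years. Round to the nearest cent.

A = P·e^(rt) = 24,570·e^(0.09·3) = 24,570·e^0.27.
e^0.27 ≈ 1.3099644507, so A ≈ 32,185.8266.

$32,185.83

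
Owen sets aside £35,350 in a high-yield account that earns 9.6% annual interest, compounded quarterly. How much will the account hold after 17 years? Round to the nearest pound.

£177,332

Growth factor = (1 + 0.024)^68 ≈ 5.01645651011.
A ≈ 35,350 × 5.01645651011 ≈ 177,331.7376.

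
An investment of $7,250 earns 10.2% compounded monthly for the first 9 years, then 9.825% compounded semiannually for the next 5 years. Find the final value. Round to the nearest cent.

Phase 1: 7,250·(1 + 0.0085)^108 ≈ 18,085.7066.
Phase 2: 18,085.7066·(1 + 0.049125)^10 ≈ 29,215.1313.

$29,215.13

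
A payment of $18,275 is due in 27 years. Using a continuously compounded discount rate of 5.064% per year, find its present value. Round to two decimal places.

$4,656.45

P = A·e^(−rt) = 18,275·e^(−1.36728).
e^(−1.36728) ≈ 0.25479907133, so P ≈ 4,656.4530.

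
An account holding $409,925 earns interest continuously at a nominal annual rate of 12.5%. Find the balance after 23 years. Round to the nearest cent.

$7,266,094.48

A = P·e^(rt) = 409,925·e^(0.125·23) = 409,925·e^2.875.
e^2.875 ≈ 17.72542412146, so A ≈ 7,266,094.4830.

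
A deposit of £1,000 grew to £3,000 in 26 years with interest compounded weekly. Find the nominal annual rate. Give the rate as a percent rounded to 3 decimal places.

4.227%

(1 + r/52)^1352 = 3,000/1,000 = 3.
1 + r/52 = 3^(1/1352) ≈ 1.000813, so r/52 ≈ 0.000812913.
r ≈ 52·0.000812913 = 4.22715%.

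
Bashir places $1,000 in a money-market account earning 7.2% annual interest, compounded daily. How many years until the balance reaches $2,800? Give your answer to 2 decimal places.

14.30 years

We need (1 + 0.00019726)^(365t) = 2.8, so 365t = ln 2.8 / ln 1.000197 ≈ 5220.1132.
t ≈ 5220.1132/365 = 14.3017 years.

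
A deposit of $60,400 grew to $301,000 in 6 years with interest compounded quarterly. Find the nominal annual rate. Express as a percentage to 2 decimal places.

27.68%

The 24-period growth factor is 301,000/60,400 = 4.98344.
r/4 = 4.98344^(1/24) − 1 ≈ 0.0692118, so r ≈ 4·0.0692118 = 27.68471%.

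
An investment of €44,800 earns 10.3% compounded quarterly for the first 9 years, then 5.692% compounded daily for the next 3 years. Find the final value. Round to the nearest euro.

€132,717

Phase 1: 44,800·(1 + 0.02575)^36 ≈ 111,885.2759.
Phase 2: 111,885.2759·(1 + 0.05692/365)^1095 ≈ 132,717.2215.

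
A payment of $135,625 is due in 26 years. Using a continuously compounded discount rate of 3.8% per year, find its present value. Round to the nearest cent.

P = A·e^(−rt) = 135,625·e^(−0.988).
e^(−0.988) ≈ 0.372320588053, so P ≈ 50,495.9798.

$50,495.98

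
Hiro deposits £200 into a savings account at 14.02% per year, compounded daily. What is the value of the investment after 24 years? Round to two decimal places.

Growth factor = (1 + 0.1402/365)^8760 ≈ 28.90902816.
A ≈ 200 × 28.90902816 ≈ 5,781.8056.

£5,781.81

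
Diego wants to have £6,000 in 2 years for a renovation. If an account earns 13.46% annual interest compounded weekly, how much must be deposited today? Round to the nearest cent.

Growth factor = (1 + 0.1346/52)^104 ≈ 1.308461727.
P = 6,000/1.308461727 ≈ 4,585.5373.

£4,585.54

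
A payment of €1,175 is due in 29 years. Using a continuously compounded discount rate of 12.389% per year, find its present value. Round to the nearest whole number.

P = A·e^(−rt) = 1,175·e^(−3.59281).
e^(−3.59281) ≈ 0.02752088797, so P ≈ 32.3370.

€32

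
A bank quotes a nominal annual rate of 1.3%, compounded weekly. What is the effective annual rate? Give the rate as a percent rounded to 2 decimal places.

1.31%

EAR = (1 + 1.3%/52)^52 − 1 = (1 + 0.00025)^52 − 1.
(1 + 0.00025)^52 ≈ 1.013083, so EAR ≈ 1.30832%.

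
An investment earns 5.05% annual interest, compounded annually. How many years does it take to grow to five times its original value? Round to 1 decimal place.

(1 + 0.0505)^t = 5.
t = ln 5 / ln(1 + 0.0505) ≈ 1.6094/0.0492662 ≈ 32.6682.

32.7 years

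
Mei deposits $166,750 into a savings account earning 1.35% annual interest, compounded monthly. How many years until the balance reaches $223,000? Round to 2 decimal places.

(1 + 0.001125)^(12t) = 223,000/166,750 = 1.3373.
12t·ln(1 + 0.001125) = ln(1.3373); 12t = 0.29068/0.00112437 ≈ 258.5241.
t ≈ 21.5437 years.

21.54 years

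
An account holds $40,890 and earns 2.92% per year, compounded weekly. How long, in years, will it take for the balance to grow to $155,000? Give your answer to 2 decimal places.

45.65 years

We need (1 + 0.000561538)^(52t) = 3.7907, so 52t = ln 3.7907 / ln 1.000562 ≈ 2373.6819.
t ≈ 2373.6819/52 = 45.6477 years.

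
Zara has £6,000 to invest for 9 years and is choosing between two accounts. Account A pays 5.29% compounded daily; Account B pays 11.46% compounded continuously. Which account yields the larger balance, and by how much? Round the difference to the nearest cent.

A: (1 + 0.0529/365)^3285 ≈ 1.609728454, so 6,000 × 1.609728454 ≈ 9,658.3707.
B: e^(0.1146·9) = e^1.0314 ≈ 2.8049900732, so 6,000 × 2.8049900732 ≈ 16,829.9404.
Difference ≈ 7,171.5697 in favor of B.

Account B, by £7,171.57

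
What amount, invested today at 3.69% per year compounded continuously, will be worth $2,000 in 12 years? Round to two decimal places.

P = A·e^(−rt) = 2,000·e^(−0.4428).
e^(−0.4428) ≈ 0.6422356414, so P ≈ 1,284.4713.

$1,284.47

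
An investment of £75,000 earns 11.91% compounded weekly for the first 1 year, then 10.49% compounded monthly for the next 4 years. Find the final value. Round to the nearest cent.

After 1 years at 11.91%: 75,000 × 1.12632916189 ≈ 84,474.6871.
Then 4 years at 10.49%: 84,474.6871 × 1.51858141109 ≈ 128,281.6896.

£128,281.69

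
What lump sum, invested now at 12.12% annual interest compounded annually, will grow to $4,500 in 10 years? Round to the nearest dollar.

Growth factor = (1 + 0.1212)^10 ≈ 3.139286055.
P = 4,500/3.139286055 ≈ 1,433.4469.

$1,433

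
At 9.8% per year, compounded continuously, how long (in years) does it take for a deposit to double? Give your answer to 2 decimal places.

e^(0.098t) = 2, so 0.098t = ln 2 ≈ 0.69315.
t ≈ 0.69315/0.098 ≈ 7.0729.

7.07 years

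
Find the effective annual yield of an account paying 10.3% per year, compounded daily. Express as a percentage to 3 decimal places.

One year is 365 periods at 0.000282192 each: (1 + 0.000282192)^365 ≈ 1.108475.
EAR = 1.108475 − 1 ≈ 10.84753%.

10.848%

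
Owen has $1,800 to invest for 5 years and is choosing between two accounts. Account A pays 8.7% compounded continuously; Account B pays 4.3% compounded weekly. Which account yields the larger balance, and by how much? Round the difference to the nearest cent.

Account A growth factor: e^(0.087·5) = e^0.435 ≈ 1.544963059; balance ≈ 2,780.9335.
Account B growth factor: (1 + 0.043/52)^260 ≈ 1.239751746; balance ≈ 2,231.5531.
Account A is larger by 549.3804.

Account A, by $549.38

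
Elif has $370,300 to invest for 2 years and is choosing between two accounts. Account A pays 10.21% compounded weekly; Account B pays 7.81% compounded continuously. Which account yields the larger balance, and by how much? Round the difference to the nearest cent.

Account A, by $21,195.20

A: (1 + 0.1021/52)^104 ≈ 1.22629789912, so 370,300 × 1.22629789912 ≈ 454,098.1120.
B: e^(0.0781·2) = e^0.1562 ≈ 1.16905999171, so 370,300 × 1.16905999171 ≈ 432,902.9149.
Difference ≈ 21,195.1971 in favor of A.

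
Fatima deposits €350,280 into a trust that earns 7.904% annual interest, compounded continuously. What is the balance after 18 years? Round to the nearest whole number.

A = P·e^(rt) = 350,280·e^(0.07904·18) = 350,280·e^1.42272.
e^1.42272 ≈ 4.14838872577, so A ≈ 1,453,097.6029.

€1,453,098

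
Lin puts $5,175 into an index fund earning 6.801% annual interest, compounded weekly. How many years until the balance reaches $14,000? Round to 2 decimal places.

We need (1 + 0.00130788)^(52t) = 2.7053, so 52t = ln 2.7053 / ln 1.001308 ≈ 761.4346.
t ≈ 761.4346/52 = 14.6430 years.

14.64 years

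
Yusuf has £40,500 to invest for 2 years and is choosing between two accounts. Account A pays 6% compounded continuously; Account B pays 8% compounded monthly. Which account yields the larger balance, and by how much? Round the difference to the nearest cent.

Account A growth factor: e^(0.06·2) = e^0.12 ≈ 1.1274968516; balance ≈ 45,663.6225.
Account B growth factor: (1 + 0.08/12)^24 ≈ 1.1728879317; balance ≈ 47,501.9612.
Account B is larger by 1,838.3387.

Account B, by £1,838.34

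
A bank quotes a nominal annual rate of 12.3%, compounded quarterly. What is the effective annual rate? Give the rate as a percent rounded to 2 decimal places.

12.88%

EAR = (1 + 12.3%/4)^4 − 1 = (1 + 0.03075)^4 − 1.
(1 + 0.03075)^4 ≈ 1.128791, so EAR ≈ 12.87906%.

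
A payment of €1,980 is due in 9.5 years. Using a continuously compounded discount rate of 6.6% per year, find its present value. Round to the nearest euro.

€1,058

P = A·e^(−rt) = 1,980·e^(−0.627).
e^(−0.627) ≈ 0.5341919755, so P ≈ 1,057.7001.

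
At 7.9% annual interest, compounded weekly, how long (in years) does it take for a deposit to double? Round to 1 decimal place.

8.8 years

(1 + 0.00151923)^(52t) = 2.
52t = ln 2 / ln(1 + 0.00151923) ≈ 0.69315/0.00151808 ≈ 456.5953.
t ≈ 8.7807.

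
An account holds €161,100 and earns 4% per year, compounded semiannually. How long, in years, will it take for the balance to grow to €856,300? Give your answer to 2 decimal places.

We need (1 + 0.02)^(2t) = 5.3153, so 2t = ln 5.3153 / ln 1.02 ≈ 84.3623.
t ≈ 84.3623/2 = 42.1812 years.

42.18 years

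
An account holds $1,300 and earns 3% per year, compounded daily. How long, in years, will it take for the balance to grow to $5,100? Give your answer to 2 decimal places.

(1 + 0.0000821918)^(365t) = 5,100/1,300 = 3.9231.
365t·ln(1 + 0.0000821918) = ln(3.9231); 365t = 1.3669/8.21884e-05 ≈ 16631.0114.
t ≈ 45.5644 years.

45.56 years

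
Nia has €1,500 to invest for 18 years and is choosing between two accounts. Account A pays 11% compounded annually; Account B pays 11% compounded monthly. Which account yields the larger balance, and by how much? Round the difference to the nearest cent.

Account A growth factor: (1 + 0.11)^18 ≈ 6.543552907; balance ≈ 9,815.3294.
Account B growth factor: (1 + 0.11/12)^216 ≈ 7.1777077688; balance ≈ 10,766.5617.
Account B is larger by 951.2323.

Account B, by €951.23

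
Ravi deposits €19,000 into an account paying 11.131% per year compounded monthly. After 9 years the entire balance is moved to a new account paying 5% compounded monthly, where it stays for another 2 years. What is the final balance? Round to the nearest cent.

€56,906.16

Phase 1: 19,000·(1 + 0.11131/12)^108 ≈ 51,501.5186.
Phase 2: 51,501.5186·(1 + 0.05/12)^24 ≈ 56,906.1567.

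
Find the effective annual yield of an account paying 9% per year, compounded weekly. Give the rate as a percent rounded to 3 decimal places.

9.409%

One year is 52 periods at 0.00173077 each: (1 + 0.00173077)^52 ≈ 1.094089.
EAR = 1.094089 − 1 ≈ 9.40892%.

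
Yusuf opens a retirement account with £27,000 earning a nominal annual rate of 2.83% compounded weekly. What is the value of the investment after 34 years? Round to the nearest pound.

Periodic rate = 2.83%/52 = 0.000544231; periods = 52·34 = 1768.
A = 27,000·(1 + 0.0283/52)^1768 ≈ 27,000·2.6167635438 ≈ 70,652.6157.

£70,653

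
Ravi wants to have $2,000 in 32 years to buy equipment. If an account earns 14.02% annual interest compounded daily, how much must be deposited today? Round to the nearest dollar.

Periodic rate = 14.02%/365 = 0.00038411; 11680 periods.
P = 2,000/(1 + 0.1402/365)^11680 ≈ 2,000/88.72472384 ≈ 22.5416.

$23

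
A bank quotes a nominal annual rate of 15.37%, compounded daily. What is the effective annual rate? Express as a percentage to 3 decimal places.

One year is 365 periods at 0.000421096 each: (1 + 0.000421096)^365 ≈ 1.166103.
EAR = 1.166103 − 1 ≈ 16.61033%.

16.610%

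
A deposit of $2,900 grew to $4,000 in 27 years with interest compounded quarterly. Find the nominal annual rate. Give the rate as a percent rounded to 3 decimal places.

1.193%

The 108-period growth factor is 4,000/2,900 = 1.37931.
r/4 = 1.37931^(1/108) − 1 ≈ 0.00298206, so r ≈ 4·0.00298206 = 1.19283%.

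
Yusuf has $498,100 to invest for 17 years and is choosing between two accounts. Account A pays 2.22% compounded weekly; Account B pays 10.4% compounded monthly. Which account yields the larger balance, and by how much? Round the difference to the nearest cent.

A: (1 + 0.0222/52)^884 ≈ 1.45837012958, so 498,100 × 1.45837012958 ≈ 726,414.1615.
B: (1 + 0.104/12)^204 ≈ 5.814661928243, so 498,100 × 5.814661928243 ≈ 2,896,283.1065.
Difference ≈ 2,169,868.9449 in favor of B.

Account B, by $2,169,868.94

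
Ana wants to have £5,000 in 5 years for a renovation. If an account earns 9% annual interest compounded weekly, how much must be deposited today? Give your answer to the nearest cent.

£3,189.38

Periodic rate = 9%/52 = 0.00173077; 260 periods.
P = 5,000/(1 + 0.09/52)^260 ≈ 5,000/1.567702271 ≈ 3,189.3811.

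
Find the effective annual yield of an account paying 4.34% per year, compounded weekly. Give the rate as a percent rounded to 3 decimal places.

4.434%

EAR = (1 + 4.34%/52)^52 − 1 = (1 + 0.000834615)^52 − 1.
(1 + 0.000834615)^52 ≈ 1.044337, so EAR ≈ 4.43366%.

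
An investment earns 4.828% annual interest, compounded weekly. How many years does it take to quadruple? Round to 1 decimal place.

(1 + 0.000928462)^(52t) = 4.
52t = ln 4 / ln(1 + 0.000928462) ≈ 1.3863/0.000928031 ≈ 1493.8021.
t ≈ 28.7270.

28.7 years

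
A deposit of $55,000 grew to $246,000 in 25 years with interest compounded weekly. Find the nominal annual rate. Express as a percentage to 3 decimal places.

(1 + r/52)^1300 = 246,000/55,000 = 4.47273.
1 + r/52 = 4.47273^(1/1300) ≈ 1.001153, so r/52 ≈ 0.00115297.
r ≈ 52·0.00115297 = 5.99545%.

5.995%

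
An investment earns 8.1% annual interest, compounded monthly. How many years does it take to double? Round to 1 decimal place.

8.6 years

(1 + 0.00675)^(12t) = 2.
12t = ln 2 / ln(1 + 0.00675) ≈ 0.69315/0.00672732 ≈ 103.0347.
t ≈ 8.5862.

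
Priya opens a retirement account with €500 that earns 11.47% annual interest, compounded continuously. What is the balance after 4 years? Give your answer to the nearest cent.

A = P·e^(rt) = 500·e^(0.1147·4) = 500·e^0.4588.
e^0.4588 ≈ 1.58217424, so A ≈ 791.0871.

€791.09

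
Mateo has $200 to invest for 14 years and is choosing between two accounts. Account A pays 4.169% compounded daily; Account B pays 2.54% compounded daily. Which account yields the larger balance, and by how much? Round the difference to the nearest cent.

Account A growth factor: (1 + 0.04169/365)^5110 ≈ 1.79252756; balance ≈ 358.5055.
Account B growth factor: (1 + 0.0254/365)^5110 ≈ 1.42701896; balance ≈ 285.4038.
Account A is larger by 73.1017.

Account A, by $73.10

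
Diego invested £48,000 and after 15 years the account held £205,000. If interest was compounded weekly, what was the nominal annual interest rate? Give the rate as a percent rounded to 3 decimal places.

(1 + r/52)^780 = 205,000/48,000 = 4.27083.
1 + r/52 = 4.27083^(1/780) ≈ 1.001863, so r/52 ≈ 0.00186303.
r ≈ 52·0.00186303 = 9.68774%.

9.688%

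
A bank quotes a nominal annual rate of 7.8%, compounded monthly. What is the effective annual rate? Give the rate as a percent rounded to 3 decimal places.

8.085%

One year is 12 periods at 0.0065 each: (1 + 0.0065)^12 ≈ 1.08085.
EAR = 1.08085 − 1 ≈ 8.08498%.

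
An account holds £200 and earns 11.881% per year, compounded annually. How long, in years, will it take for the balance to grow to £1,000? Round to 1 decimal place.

(1 + 0.11881)^t = 1,000/200 = 5.
t·ln(1 + 0.11881) = ln(5); t = 1.6094/0.112266 ≈ 14.3360.

14.3 years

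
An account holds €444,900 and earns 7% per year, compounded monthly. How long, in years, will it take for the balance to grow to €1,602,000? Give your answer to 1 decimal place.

18.4 years

(1 + 0.00583333)^(12t) = 1,602,000/444,900 = 3.6008.
12t·ln(1 + 0.00583333) = ln(3.6008); 12t = 1.2812/0.00581639 ≈ 220.2671.
t ≈ 18.3556 years.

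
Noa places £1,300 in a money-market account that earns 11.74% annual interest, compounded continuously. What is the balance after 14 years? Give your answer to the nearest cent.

£6,725.89

A = P·e^(rt) = 1,300·e^(0.1174·14) = 1,300·e^1.6436.
e^1.6436 ≈ 5.173761568, so A ≈ 6,725.8900.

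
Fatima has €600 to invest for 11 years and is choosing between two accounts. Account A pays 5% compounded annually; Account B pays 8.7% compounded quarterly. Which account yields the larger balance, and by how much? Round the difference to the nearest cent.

Account B, by €520.17

Account A growth factor: (1 + 0.05)^11 ≈ 1.710339358; balance ≈ 1,026.2036.
Account B growth factor: (1 + 0.02175)^44 ≈ 2.577296838; balance ≈ 1,546.3781.
Account B is larger by 520.1745.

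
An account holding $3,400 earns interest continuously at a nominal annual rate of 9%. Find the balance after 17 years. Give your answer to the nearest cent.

$15,701.80

A = P·e^(rt) = 3,400·e^(0.09·17) = 3,400·e^1.53.
e^1.53 ≈ 4.6181768223, so A ≈ 15,701.8012.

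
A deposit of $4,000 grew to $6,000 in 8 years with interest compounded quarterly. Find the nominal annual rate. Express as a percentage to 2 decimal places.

The 32-period growth factor is 6,000/4,000 = 1.5.
r/4 = 1.5^(1/32) − 1 ≈ 0.0127514, so r ≈ 4·0.0127514 = 5.10056%.

5.10%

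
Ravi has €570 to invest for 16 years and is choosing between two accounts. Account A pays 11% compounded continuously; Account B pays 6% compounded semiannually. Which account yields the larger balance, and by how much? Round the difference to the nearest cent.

A: e^(0.11·16) = e^1.76 ≈ 5.812437394, so 570 × 5.812437394 ≈ 3,313.0893.
B: (1 + 0.03)^32 ≈ 2.575082756, so 570 × 2.575082756 ≈ 1,467.7972.
Difference ≈ 1,845.2921 in favor of A.

Account A, by €1,845.29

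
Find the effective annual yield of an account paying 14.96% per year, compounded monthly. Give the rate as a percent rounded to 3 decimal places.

16.030%

EAR = (1 + 14.96%/12)^12 − 1 = (1 + 0.0124667)^12 − 1.
(1 + 0.0124667)^12 ≈ 1.160296, so EAR ≈ 16.02960%.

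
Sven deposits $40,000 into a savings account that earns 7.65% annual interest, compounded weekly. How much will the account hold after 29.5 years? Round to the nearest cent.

$381,446.68

Periodic rate = 7.65%/52 = 0.00147115; periods = 52·29.5 = 1534.
A = 40,000·(1 + 0.0765/52)^1534 ≈ 40,000·9.5361669077 ≈ 381,446.6763.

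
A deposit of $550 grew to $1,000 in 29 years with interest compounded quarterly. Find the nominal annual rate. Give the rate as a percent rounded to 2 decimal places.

The 116-period growth factor is 1,000/550 = 1.81818.
r/4 = 1.81818^(1/116) − 1 ≈ 0.00516707, so r ≈ 4·0.00516707 = 2.06683%.

2.07%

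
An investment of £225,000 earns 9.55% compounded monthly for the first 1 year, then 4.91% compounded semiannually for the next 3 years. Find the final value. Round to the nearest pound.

£286,215

Phase 1: 225,000·(1 + 0.0955/12)^12 ≈ 247,453.4283.
Phase 2: 247,453.4283·(1 + 0.02455)^6 ≈ 286,215.0201.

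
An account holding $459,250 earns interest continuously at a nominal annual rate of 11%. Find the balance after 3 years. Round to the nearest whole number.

A = P·e^(rt) = 459,250·e^(0.11·3) = 459,250·e^0.33.
e^0.33 ≈ 1.39096812846, so A ≈ 638,802.1130.

$638,802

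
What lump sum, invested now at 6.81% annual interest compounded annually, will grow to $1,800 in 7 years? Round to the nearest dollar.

Growth factor = (1 + 0.0681)^7 ≈ 1.585927776.
P = 1,800/1.585927776 ≈ 1,134.9823.

$1,135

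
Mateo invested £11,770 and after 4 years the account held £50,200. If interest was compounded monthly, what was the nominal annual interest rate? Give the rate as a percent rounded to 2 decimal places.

The 48-period growth factor is 50,200/11,770 = 4.26508.
r/12 = 4.26508^(1/48) − 1 ≈ 0.0306791, so r ≈ 12·0.0306791 = 36.81496%.

36.81%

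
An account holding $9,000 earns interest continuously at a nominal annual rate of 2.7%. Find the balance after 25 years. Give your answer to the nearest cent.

A = P·e^(rt) = 9,000·e^(0.027·25) = 9,000·e^0.675.
e^0.675 ≈ 1.964032976, so A ≈ 17,676.2968.

$17,676.30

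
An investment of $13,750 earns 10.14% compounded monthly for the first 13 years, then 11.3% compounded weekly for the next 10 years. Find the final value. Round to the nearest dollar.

Phase 1: 13,750·(1 + 0.00845)^156 ≈ 51,095.7133.
Phase 2: 51,095.7133·(1 + 0.113/52)^520 ≈ 157,980.9717.

$157,981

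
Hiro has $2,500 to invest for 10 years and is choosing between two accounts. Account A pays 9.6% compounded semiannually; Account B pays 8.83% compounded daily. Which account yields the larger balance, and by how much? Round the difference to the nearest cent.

A: (1 + 0.048)^20 ≈ 2.554027993, so 2,500 × 2.554027993 ≈ 6,385.0700.
B: (1 + 0.0883/365)^3650 ≈ 2.417885047, so 2,500 × 2.417885047 ≈ 6,044.7126.
Difference ≈ 340.3574 in favor of A.

Account A, by $340.36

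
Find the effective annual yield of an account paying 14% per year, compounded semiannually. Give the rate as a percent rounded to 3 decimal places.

One year is 2 periods at 0.07 each: (1 + 0.07)^2 ≈ 1.1449.
EAR = 1.1449 − 1 ≈ 14.49000%.

14.490%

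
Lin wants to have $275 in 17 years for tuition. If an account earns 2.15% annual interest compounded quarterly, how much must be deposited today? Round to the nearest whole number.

$191

Periodic rate = 2.15%/4 = 0.005375; 68 periods.
P = 275/(1 + 0.005375)^68 ≈ 275/1.43982449 ≈ 190.9955.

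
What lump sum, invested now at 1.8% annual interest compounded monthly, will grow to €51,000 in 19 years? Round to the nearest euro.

€36,237

Growth factor = (1 + 0.0015)^228 ≈ 1.4073996139.
P = 51,000/1.4073996139 ≈ 36,237.0428.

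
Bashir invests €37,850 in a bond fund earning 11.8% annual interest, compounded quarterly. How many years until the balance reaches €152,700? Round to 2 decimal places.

11.99 years

We need (1 + 0.0295)^(4t) = 4.0343, so 4t = ln 4.0343 / ln 1.0295 ≈ 47.9769.
t ≈ 47.9769/4 = 11.9942 years.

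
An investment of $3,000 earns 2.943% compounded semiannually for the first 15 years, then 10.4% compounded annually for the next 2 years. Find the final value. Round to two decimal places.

After 15 years at 2.943%: 3,000 × 1.549966855 ≈ 4,649.9006.
Then 2 years at 10.4%: 4,649.9006 × 1.218816 ≈ 5,667.3732.

$5,667.37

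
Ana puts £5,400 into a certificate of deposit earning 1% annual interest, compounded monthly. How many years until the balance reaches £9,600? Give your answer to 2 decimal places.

57.56 years

(1 + 0.000833333)^(12t) = 9,600/5,400 = 1.7778.
12t·ln(1 + 0.000833333) = ln(1.7778); 12t = 0.57536/0.000832986 ≈ 690.7246.
t ≈ 57.5604 years.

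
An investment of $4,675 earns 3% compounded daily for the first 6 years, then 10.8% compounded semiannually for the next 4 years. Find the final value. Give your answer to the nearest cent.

$8,524.64

After 6 years at 3%: 4,675 × 1.197208508 ≈ 5,596.9498.
Then 4 years at 10.8%: 5,596.9498 × 1.523087616 ≈ 8,524.6449.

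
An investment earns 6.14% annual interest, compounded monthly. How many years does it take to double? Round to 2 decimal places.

11.32 years

(1 + 0.00511667)^(12t) = 2.
12t = ln 2 / ln(1 + 0.00511667) ≈ 0.69315/0.00510362 ≈ 135.8148.
t ≈ 11.3179.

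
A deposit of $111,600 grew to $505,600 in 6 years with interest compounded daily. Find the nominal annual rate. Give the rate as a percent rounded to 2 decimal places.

The 2190-period growth factor is 505,600/111,600 = 4.53047.
r/365 = 4.53047^(1/2190) − 1 ≈ 0.000690112, so r ≈ 365·0.000690112 = 25.18910%.

25.19%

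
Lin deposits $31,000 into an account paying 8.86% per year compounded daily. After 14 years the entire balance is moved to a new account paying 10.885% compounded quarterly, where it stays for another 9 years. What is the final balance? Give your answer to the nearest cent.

After 14 years at 8.86%: 31,000 × 3.45647566901 ≈ 107,150.7457.
Then 9 years at 10.885%: 107,150.7457 × 2.62887927391 ≈ 281,686.3747.

$281,686.37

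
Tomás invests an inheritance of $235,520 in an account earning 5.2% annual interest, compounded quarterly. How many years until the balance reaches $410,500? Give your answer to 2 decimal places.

10.75 years

We need (1 + 0.013)^(4t) = 1.743, so 4t = ln 1.743 / ln 1.013 ≈ 43.0141.
t ≈ 43.0141/4 = 10.7535 years.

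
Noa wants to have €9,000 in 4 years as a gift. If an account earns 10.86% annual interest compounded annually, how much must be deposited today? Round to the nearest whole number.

€5,959

Growth factor = (1 + 0.1086)^4 ≈ 1.510426154.
P = 9,000/1.510426154 ≈ 5,958.5833.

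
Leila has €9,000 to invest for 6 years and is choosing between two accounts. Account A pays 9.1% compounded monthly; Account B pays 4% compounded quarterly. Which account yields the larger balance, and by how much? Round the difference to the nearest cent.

A: (1 + 0.091/12)^72 ≈ 1.7227815367, so 9,000 × 1.7227815367 ≈ 15,505.0338.
B: (1 + 0.01)^24 ≈ 1.2697346485, so 9,000 × 1.2697346485 ≈ 11,427.6118.
Difference ≈ 4,077.4220 in favor of A.

Account A, by €4,077.42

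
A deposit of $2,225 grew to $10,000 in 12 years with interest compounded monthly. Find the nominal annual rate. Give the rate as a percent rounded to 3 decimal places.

(1 + r/12)^144 = 10,000/2,225 = 4.49438.
1 + r/12 = 4.49438^(1/144) ≈ 1.010491, so r/12 ≈ 0.010491.
r ≈ 12·0.010491 = 12.58915%.

12.589%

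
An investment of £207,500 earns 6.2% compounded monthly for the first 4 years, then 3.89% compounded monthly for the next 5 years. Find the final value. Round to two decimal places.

Phase 1: 207,500·(1 + 0.062/12)^48 ≈ 265,733.2195.
Phase 2: 265,733.2195·(1 + 0.0389/12)^60 ≈ 322,685.5433.

£322,685.54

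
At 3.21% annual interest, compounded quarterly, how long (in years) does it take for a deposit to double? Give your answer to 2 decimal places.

(1 + 0.008025)^(4t) = 2.
4t = ln 2 / ln(1 + 0.008025) ≈ 0.69315/0.00799297 ≈ 86.7196.
t ≈ 21.6799.

21.68 years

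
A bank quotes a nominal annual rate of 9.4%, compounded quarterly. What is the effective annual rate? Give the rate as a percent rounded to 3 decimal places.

9.737%

One year is 4 periods at 0.0235 each: (1 + 0.0235)^4 ≈ 1.097366.
EAR = 1.097366 − 1 ≈ 9.73657%.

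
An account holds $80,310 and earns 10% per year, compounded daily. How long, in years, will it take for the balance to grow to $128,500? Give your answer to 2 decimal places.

4.70 years

We need (1 + 0.000273973)^(365t) = 1.6, so 365t = ln 1.6 / ln 1.000274 ≈ 1715.8619.
t ≈ 1715.8619/365 = 4.7010 years.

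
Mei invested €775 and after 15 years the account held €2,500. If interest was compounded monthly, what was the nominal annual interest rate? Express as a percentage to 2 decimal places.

The 180-period growth factor is 2,500/775 = 3.22581.
r/12 = 3.22581^(1/180) − 1 ≈ 0.00652779, so r ≈ 12·0.00652779 = 7.83334%.

7.83%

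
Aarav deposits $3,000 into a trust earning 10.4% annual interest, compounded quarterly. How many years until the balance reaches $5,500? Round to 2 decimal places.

5.90 years

We need (1 + 0.026)^(4t) = 1.8333, so 4t = ln 1.8333 / ln 1.026 ≈ 23.6147.
t ≈ 23.6147/4 = 5.9037 years.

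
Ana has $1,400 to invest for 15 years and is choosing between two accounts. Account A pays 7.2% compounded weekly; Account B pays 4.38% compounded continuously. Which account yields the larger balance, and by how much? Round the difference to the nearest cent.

Account A, by $1,418.88

Account A growth factor: (1 + 0.072/52)^780 ≈ 2.942480688; balance ≈ 4,119.4730.
Account B growth factor: e^(0.0438·15) = e^0.657 ≈ 1.928996655; balance ≈ 2,700.5953.
Account A is larger by 1,418.8776.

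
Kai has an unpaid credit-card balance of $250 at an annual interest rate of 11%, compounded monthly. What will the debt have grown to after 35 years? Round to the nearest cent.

$11,544.01

Growth factor = (1 + 0.11/12)^420 ≈ 46.176050043.
A ≈ 250 × 46.176050043 ≈ 11,544.0125.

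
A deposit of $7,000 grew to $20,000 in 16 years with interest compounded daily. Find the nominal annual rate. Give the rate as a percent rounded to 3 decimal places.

The 5840-period growth factor is 20,000/7,000 = 2.85714.
r/365 = 2.85714^(1/5840) − 1 ≈ 0.00017978, so r ≈ 365·0.00017978 = 6.56198%.

6.562%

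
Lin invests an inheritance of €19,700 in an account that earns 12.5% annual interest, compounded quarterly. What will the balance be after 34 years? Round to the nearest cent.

€1,294,091.54

Growth factor = (1 + 0.03125)^136 ≈ 65.68992588688.
A ≈ 19,700 × 65.68992588688 ≈ 1,294,091.5400.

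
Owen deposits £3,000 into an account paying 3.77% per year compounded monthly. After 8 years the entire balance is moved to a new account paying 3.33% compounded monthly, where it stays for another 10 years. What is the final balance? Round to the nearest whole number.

£5,654

After 8 years at 3.77%: 3,000 × 1.351381262 ≈ 4,054.1438.
Then 10 years at 3.33%: 4,054.1438 × 1.394504026 ≈ 5,653.5198.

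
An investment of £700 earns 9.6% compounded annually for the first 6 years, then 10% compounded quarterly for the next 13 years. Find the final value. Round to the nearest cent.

After 6 years at 9.6%: 700 × 1.733258445 ≈ 1,213.2809.
Then 13 years at 10%: 1,213.2809 × 3.611112349 ≈ 4,381.2937.

£4,381.29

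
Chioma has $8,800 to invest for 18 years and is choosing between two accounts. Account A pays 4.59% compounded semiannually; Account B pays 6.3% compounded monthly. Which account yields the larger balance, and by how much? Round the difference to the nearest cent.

A: (1 + 0.02295)^36 ≈ 2.2633860791, so 8,800 × 2.2633860791 ≈ 19,917.7975.
B: (1 + 0.00525)^216 ≈ 3.0988579109, so 8,800 × 3.0988579109 ≈ 27,269.9496.
Difference ≈ 7,352.1521 in favor of B.

Account B, by $7,352.15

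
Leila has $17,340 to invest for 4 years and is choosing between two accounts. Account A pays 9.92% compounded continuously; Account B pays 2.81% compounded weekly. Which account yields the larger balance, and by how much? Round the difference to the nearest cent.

Account A growth factor: e^(0.0992·4) = e^0.3968 ≈ 1.4870584886; balance ≈ 25,785.5942.
Account B growth factor: (1 + 0.0281/52)^208 ≈ 1.1189263856; balance ≈ 19,402.1835.
Account A is larger by 6,383.4107.

Account A, by $6,383.41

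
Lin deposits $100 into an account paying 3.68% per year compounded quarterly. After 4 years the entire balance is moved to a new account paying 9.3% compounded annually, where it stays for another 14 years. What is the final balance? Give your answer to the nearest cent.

Phase 1: 100·(1 + 0.0092)^16 ≈ 115.7806.
Phase 2: 115.7806·(1 + 0.093)^14 ≈ 402.0852.

$402.09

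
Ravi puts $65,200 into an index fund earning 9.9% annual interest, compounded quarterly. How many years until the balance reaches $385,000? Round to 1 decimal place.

18.2 years

(1 + 0.02475)^(4t) = 385,000/65,200 = 5.9049.
4t·ln(1 + 0.02475) = ln(5.9049); 4t = 1.7758/0.0244487 ≈ 72.6331.
t ≈ 18.1583 years.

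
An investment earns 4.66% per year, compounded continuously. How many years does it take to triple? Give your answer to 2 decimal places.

e^(0.0466t) = 3, so 0.0466t = ln 3 ≈ 1.0986.
t ≈ 1.0986/0.0466 ≈ 23.5754.

23.58 years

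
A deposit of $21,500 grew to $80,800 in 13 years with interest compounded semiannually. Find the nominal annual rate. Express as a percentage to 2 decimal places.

10.45%

The 26-period growth factor is 80,800/21,500 = 3.75814.
r/2 = 3.75814^(1/26) − 1 ≈ 0.0522389, so r ≈ 2·0.0522389 = 10.44777%.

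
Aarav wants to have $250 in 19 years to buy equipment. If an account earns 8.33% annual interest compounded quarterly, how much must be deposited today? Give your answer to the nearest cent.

Periodic rate = 8.33%/4 = 0.020825; 76 periods.
P = 250/(1 + 0.020825)^76 ≈ 250/4.78959289 ≈ 52.1965.

$52.20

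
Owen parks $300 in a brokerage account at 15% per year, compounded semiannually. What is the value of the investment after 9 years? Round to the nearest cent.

Periodic rate = 15%/2 = 0.075; periods = 2·9 = 18.
A = 300·(1 + 0.075)^18 ≈ 300·3.675804089 ≈ 1,102.7412.

$1,102.74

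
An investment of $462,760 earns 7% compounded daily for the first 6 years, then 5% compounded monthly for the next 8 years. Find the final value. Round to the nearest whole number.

After 6 years at 7%: 462,760 × 1.52190026925 ≈ 704,274.5686.
Then 8 years at 5%: 704,274.5686 × 1.490585467923 ≈ 1,049,781.4374.

$1,049,781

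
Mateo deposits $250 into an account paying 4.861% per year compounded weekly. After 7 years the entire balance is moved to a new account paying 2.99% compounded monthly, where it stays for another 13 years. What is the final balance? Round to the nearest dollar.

Phase 1: 250·(1 + 0.04861/52)^364 ≈ 351.2759.
Phase 2: 351.2759·(1 + 0.0299/12)^156 ≈ 517.9033.

$518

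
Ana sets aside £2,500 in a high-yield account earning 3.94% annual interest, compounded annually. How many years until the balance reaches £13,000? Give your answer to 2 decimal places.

42.66 years

We need (1 + 0.0394)^t = 5.2, so t = ln 5.2 / ln 1.0394 ≈ 42.6631.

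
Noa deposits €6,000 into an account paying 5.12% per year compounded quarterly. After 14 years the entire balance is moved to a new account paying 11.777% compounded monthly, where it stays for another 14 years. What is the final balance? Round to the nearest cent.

€63,102.01

Phase 1: 6,000·(1 + 0.0128)^56 ≈ 12,231.4527.
Phase 2: 12,231.4527·(1 + 0.11777/12)^168 ≈ 63,102.0068.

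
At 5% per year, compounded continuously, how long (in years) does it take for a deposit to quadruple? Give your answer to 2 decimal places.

27.73 years

e^(0.05t) = 4, so 0.05t = ln 4 ≈ 1.3863.
t ≈ 1.3863/0.05 ≈ 27.7259.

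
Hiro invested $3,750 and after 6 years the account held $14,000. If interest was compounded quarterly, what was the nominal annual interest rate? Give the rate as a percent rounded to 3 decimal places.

(1 + r/4)^24 = 14,000/3,750 = 3.73333.
1 + r/4 = 3.73333^(1/24) ≈ 1.056422, so r/4 ≈ 0.0564218.
r ≈ 4·0.0564218 = 22.56873%.

22.569%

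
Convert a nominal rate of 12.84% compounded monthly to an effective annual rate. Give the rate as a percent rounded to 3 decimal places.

13.623%

One year is 12 periods at 0.0107 each: (1 + 0.0107)^12 ≈ 1.136232.
EAR = 1.136232 − 1 ≈ 13.62325%.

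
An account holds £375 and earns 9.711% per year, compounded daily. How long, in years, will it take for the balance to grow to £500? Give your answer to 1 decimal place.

3.0 years

(1 + 0.000266055)^(365t) = 500/375 = 1.3333.
365t·ln(1 + 0.000266055) = ln(1.3333); 365t = 0.28768/0.000266019 ≈ 1081.4326.
t ≈ 2.9628 years.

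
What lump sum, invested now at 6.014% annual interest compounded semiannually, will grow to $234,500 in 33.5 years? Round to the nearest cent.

Growth factor = (1 + 0.03007)^67 ≈ 7.27899638514.
P = 234,500/7.27899638514 ≈ 32,215.9797.

$32,215.98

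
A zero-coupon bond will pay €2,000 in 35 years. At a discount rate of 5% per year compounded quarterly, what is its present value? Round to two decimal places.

€351.34

Periodic rate = 5%/4 = 0.0125; 140 periods.
P = 2,000/(1 + 0.0125)^140 ≈ 2,000/5.692518676 ≈ 351.3383.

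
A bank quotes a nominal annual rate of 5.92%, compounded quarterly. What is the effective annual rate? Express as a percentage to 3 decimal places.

6.053%

EAR = (1 + 5.92%/4)^4 − 1 = (1 + 0.0148)^4 − 1.
(1 + 0.0148)^4 ≈ 1.060527, so EAR ≈ 6.05273%.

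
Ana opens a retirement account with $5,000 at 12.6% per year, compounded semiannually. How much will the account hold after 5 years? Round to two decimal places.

$9,210.91

Periodic rate = 12.6%/2 = 0.063; periods = 2·5 = 10.
A = 5,000·(1 + 0.063)^10 ≈ 5,000·1.84218247 ≈ 9,210.9123.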